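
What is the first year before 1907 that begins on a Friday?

1904

Jan 1 advances by 2 weekdays after a leap year and by 1 after a common year.
1907: Jan 1 is Tuesday.
1906: Monday
1905: Sunday
1904: Friday (leap)
1904 begins on a Friday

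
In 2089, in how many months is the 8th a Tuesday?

3

Check the 8th of each month of 2089: Jan 8: Sat, Feb 8: Tue, Mar 8: Tue, Apr 8: Fri, May 8: Sun, Jun 8: Wed, Jul 8: Fri, Aug 8: Mon, Sep 8: Thu, Oct 8: Sat, Nov 8: Tue, Dec 8: Thu.
Tuesday occurs in February, March, November — 3 months.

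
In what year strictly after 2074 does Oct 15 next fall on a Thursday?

From one year to the next, a fixed date's weekday advances by 1, or by 2 when a Feb 29 lies between the two dates.
2074: October 15 is Monday.
2075: Tuesday (+1)
2076: Thursday (+2)
Oct 15 falls on a Thursday in 2076.

2076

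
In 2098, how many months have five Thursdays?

4

A month of length L has five Thursdays iff its first Thursday is on day ≤ L−28 (so day 1–3 in a 31-day month, 1–2 in a 30-day month, day 1 in a leap February).
Checking each month of 2098: Jan starts Wed (31d) ✓; Feb starts Sat (28d); Mar starts Sat (31d); Apr starts Tue (30d); May starts Thu (31d) ✓; Jun starts Sun (30d); Jul starts Tue (31d) ✓; Aug starts Fri (31d); Sep starts Mon (30d); Oct starts Wed (31d) ✓; Nov starts Sat (30d); Dec starts Mon (31d).
Five-Thursday months: January, May, July, October → 4.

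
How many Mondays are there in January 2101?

5

January 2101 has 31 days and begins on Saturday.
The first Monday is January 3.
Mondays fall on 3, 10, 17, 24, 31 — that's 5.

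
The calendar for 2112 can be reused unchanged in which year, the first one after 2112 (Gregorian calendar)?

Two years share a calendar iff Jan 1 falls on the same weekday and both are leap or both are common. 2112: Jan 1 is Friday, leap year.
2113: Jan 1 Sunday, common
2114: Jan 1 Monday, common
2115: Jan 1 Tuesday, common
2116: Jan 1 Wednesday, leap
2117: Jan 1 Friday, common
2118: Jan 1 Saturday, common
2119: Jan 1 Sunday, common
2120: Jan 1 Monday, leap
2121: Jan 1 Wednesday, common
2122: Jan 1 Thursday, common
2123: Jan 1 Friday, common
2124: Jan 1 Saturday, leap
2125: Jan 1 Monday, common
2126: Jan 1 Tuesday, common
2127: Jan 1 Wednesday, common
2128: Jan 1 Thursday, leap
2129: Jan 1 Saturday, common
2130: Jan 1 Sunday, common
2131: Jan 1 Monday, common
2132: Jan 1 Tuesday, leap
2133: Jan 1 Thursday, common
2134: Jan 1 Friday, common
2135: Jan 1 Saturday, common
2136: Jan 1 Sunday, leap
2137: Jan 1 Tuesday, common
2138: Jan 1 Wednesday, common
2139: Jan 1 Thursday, common
2140: Jan 1 Friday, leap
2140 matches on both conditions.

2140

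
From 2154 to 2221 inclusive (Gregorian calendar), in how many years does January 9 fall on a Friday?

Track January 9's weekday year by year (advancing +1, or +2 across a Feb 29):
  2154: Wed  2155: Thu (+1)  2156: Fri (+1) ✓  2157: Sun (+2)  2158: Mon (+1)
  2159: Tue (+1)  2160: Wed (+1)  2161: Fri (+2) ✓  2162: Sat (+1)  2163: Sun (+1)
  2164: Mon (+1)  2165: Wed (+2)  2166: Thu (+1)  2167: Fri (+1) ✓  … (40 more years) …
  2208: Sat (+1)  2209: Mon (+2)  2210: Tue (+1)  2211: Wed (+1)  2212: Thu (+1)
  2213: Sat (+2)  2214: Sun (+1)  2215: Mon (+1)  2216: Tue (+1)  2217: Thu (+2)
  2218: Fri (+1) ✓  2219: Sat (+1)  2220: Sun (+1)  2221: Tue (+2)
Friday years: 2156, 2161, 2167, 2178, 2184, 2189, 2195, 2201, 2207, 2218 — 10 in total.

10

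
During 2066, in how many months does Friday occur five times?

A month of length L has five Fridays iff its first Friday is on day ≤ L−28 (so day 1–3 in a 31-day month, 1–2 in a 30-day month, day 1 in a leap February).
Checking each month of 2066: Jan starts Fri (31d) ✓; Feb starts Mon (28d); Mar starts Mon (31d); Apr starts Thu (30d) ✓; May starts Sat (31d); Jun starts Tue (30d); Jul starts Thu (31d) ✓; Aug starts Sun (31d); Sep starts Wed (30d); Oct starts Fri (31d) ✓; Nov starts Mon (30d); Dec starts Wed (31d) ✓.
Five-Friday months: January, April, July, October, December → 5.

5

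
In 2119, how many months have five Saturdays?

A month of length L has five Saturdays iff its first Saturday is on day ≤ L−28 (so day 1–3 in a 31-day month, 1–2 in a 30-day month, day 1 in a leap February).
Checking each month of 2119: Jan starts Sun (31d); Feb starts Wed (28d); Mar starts Wed (31d); Apr starts Sat (30d) ✓; May starts Mon (31d); Jun starts Thu (30d); Jul starts Sat (31d) ✓; Aug starts Tue (31d); Sep starts Fri (30d) ✓; Oct starts Sun (31d); Nov starts Wed (30d); Dec starts Fri (31d) ✓.
Five-Saturday months: April, July, September, December → 4.

4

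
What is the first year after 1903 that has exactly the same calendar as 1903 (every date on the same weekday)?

1914

Two years share a calendar iff Jan 1 falls on the same weekday and both are leap or both are common. 1903: Jan 1 is Thursday, common year.
1904: Jan 1 Friday, leap
1905: Jan 1 Sunday, common
1906: Jan 1 Monday, common
1907: Jan 1 Tuesday, common
1908: Jan 1 Wednesday, leap
1909: Jan 1 Friday, common
1910: Jan 1 Saturday, common
1911: Jan 1 Sunday, common
1912: Jan 1 Monday, leap
1913: Jan 1 Wednesday, common
1914: Jan 1 Thursday, common
1914 matches on both conditions.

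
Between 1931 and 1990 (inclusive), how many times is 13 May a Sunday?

Track 13 May's weekday year by year (advancing +1, or +2 across a Feb 29):
  1931: Wed  1932: Fri (+2)  1933: Sat (+1)  1934: Sun (+1) ✓  1935: Mon (+1)
  1936: Wed (+2)  1937: Thu (+1)  1938: Fri (+1)  1939: Sat (+1)  1940: Mon (+2)
  1941: Tue (+1)  1942: Wed (+1)  1943: Thu (+1)  1944: Sat (+2)  … (32 more years) …
  1977: Fri (+1)  1978: Sat (+1)  1979: Sun (+1) ✓  1980: Tue (+2)  1981: Wed (+1)
  1982: Thu (+1)  1983: Fri (+1)  1984: Sun (+2) ✓  1985: Mon (+1)  1986: Tue (+1)
  1987: Wed (+1)  1988: Fri (+2)  1989: Sat (+1)  1990: Sun (+1) ✓
Sunday years: 1934, 1945, 1951, 1956, 1962, 1973, 1979, 1984, 1990 — 9 in total.

9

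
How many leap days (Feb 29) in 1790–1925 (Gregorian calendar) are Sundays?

Leap years in 1790–1925: 32 of them.
Feb 29 weekday advances by 5 (mod 7) from one leap year to the next four years later (or differs when a century non-leap intervenes).
Leap-day weekdays: 1792:Wed 1796:Mon 1804:Wed 1808:Mon 1812:Sat 1816:Thu 1820:Tue 1824:Sun✓ 1828:Fri 1832:Wed 1836:Mon 1840:Sat 1844:Thu …(6 more)… 1872:Thu 1876:Tue 1880:Sun✓ 1884:Fri 1888:Wed 1892:Mon 1896:Sat 1904:Mon 1908:Sat 1912:Thu 1916:Tue 1920:Sun✓ 1924:Fri
Sunday: 1824, 1852, 1880, 1920 → 4.

4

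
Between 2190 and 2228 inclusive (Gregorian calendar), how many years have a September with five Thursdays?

11

September has 30 days; it has five Thursdays when Thursday falls among the first (month-length − 28) days — i.e. when September 1 is one of Thursday/Wednesday.
September 1 by year: 2190:Wed✓ 2191:Thu✓ 2192:Sat 2193:Sun 2194:Mon 2195:Tue 2196:Thu✓ 2197:Fri 2198:Sat 2199:Sun 2200:Mon 2201:Tue 2202:Wed✓ 2203:Thu✓ 2204:Sat …(9 more)… 2214:Thu✓ 2215:Fri 2216:Sun 2217:Mon 2218:Tue 2219:Wed✓ 2220:Fri 2221:Sat 2222:Sun 2223:Mon 2224:Wed✓ 2225:Thu✓ 2226:Fri 2227:Sat 2228:Mon
Years with five Thursdays: 2190, 2191, 2196, 2202, 2203, 2208, 2213, 2214, 2219, 2224, 2225 → 11.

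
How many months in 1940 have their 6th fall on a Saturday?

Check the 6th of each month of 1940: Jan 6: Sat, Feb 6: Tue, Mar 6: Wed, Apr 6: Sat, May 6: Mon, Jun 6: Thu, Jul 6: Sat, Aug 6: Tue, Sep 6: Fri, Oct 6: Sun, Nov 6: Wed, Dec 6: Fri.
Saturday occurs in January, April, July — 3 months.

3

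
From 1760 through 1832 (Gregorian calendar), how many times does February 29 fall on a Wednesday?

Leap years in 1760–1832: 18 of them.
Feb 29 weekday advances by 5 (mod 7) from one leap year to the next four years later (or differs when a century non-leap intervenes).
Leap-day weekdays: 1760:Fri 1764:Wed✓ 1768:Mon 1772:Sat 1776:Thu 1780:Tue 1784:Sun 1788:Fri 1792:Wed✓ 1796:Mon 1804:Wed✓ 1808:Mon 1812:Sat 1816:Thu 1820:Tue 1824:Sun 1828:Fri 1832:Wed✓
Wednesday: 1764, 1792, 1804, 1832 → 4.

4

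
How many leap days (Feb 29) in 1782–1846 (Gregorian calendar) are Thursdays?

2

Leap years in 1782–1846: 15 of them.
Feb 29 weekday advances by 5 (mod 7) from one leap year to the next four years later (or differs when a century non-leap intervenes).
Leap-day weekdays: 1784:Sun 1788:Fri 1792:Wed 1796:Mon 1804:Wed 1808:Mon 1812:Sat 1816:Thu✓ 1820:Tue 1824:Sun 1828:Fri 1832:Wed 1836:Mon 1840:Sat 1844:Thu✓
Thursday: 1816, 1844 → 2.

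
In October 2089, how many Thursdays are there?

October 2089 has 31 days and begins on Saturday.
The first Thursday is October 6.
Thursdays fall on 6, 13, 20, 27 — that's 4.

4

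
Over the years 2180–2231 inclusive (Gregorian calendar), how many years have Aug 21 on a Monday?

Track Aug 21's weekday year by year (advancing +1, or +2 across a Feb 29):
  2180: Mon ✓  2181: Tue (+1)  2182: Wed (+1)  2183: Thu (+1)  2184: Sat (+2)
  2185: Sun (+1)  2186: Mon (+1) ✓  2187: Tue (+1)  2188: Thu (+2)  2189: Fri (+1)
  2190: Sat (+1)  2191: Sun (+1)  2192: Tue (+2)  2193: Wed (+1)  … (24 more years) …
  2218: Fri (+1)  2219: Sat (+1)  2220: Mon (+2) ✓  2221: Tue (+1)  2222: Wed (+1)
  2223: Thu (+1)  2224: Sat (+2)  2225: Sun (+1)  2226: Mon (+1) ✓  2227: Tue (+1)
  2228: Thu (+2)  2229: Fri (+1)  2230: Sat (+1)  2231: Sun (+1)
Monday years: 2180, 2186, 2197, 2209, 2215, 2220, 2226 — 7 in total.

7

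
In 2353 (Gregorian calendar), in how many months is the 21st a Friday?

Check the 21st of each month of 2353: Jan 21: Wed, Feb 21: Sat, Mar 21: Sat, Apr 21: Tue, May 21: Thu, Jun 21: Sun, Jul 21: Tue, Aug 21: Fri, Sep 21: Mon, Oct 21: Wed, Nov 21: Sat, Dec 21: Mon.
Friday occurs in August — 1 month.

1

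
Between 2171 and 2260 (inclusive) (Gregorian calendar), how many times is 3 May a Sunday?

13

Track 3 May's weekday year by year (advancing +1, or +2 across a Feb 29):
  2171: Fri  2172: Sun (+2) ✓  2173: Mon (+1)  2174: Tue (+1)  2175: Wed (+1)
  2176: Fri (+2)  2177: Sat (+1)  2178: Sun (+1) ✓  2179: Mon (+1)  2180: Wed (+2)
  2181: Thu (+1)  2182: Fri (+1)  2183: Sat (+1)  2184: Mon (+2)  … (62 more years) …
  2247: Mon (+1)  2248: Wed (+2)  2249: Thu (+1)  2250: Fri (+1)  2251: Sat (+1)
  2252: Mon (+2)  2253: Tue (+1)  2254: Wed (+1)  2255: Thu (+1)  2256: Sat (+2)
  2257: Sun (+1) ✓  2258: Mon (+1)  2259: Tue (+1)  2260: Thu (+2)
Sunday years: 2172, 2178, 2189, 2195, 2201, 2207, 2212, 2218, 2229, 2235, 2240, 2246, 2257 — 13 in total.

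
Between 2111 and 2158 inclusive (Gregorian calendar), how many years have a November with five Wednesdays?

November has 30 days; it has five Wednesdays when Wednesday falls among the first (month-length − 28) days — i.e. when November 1 is one of Wednesday/Tuesday.
November 1 by year: 2111:Sun 2112:Tue✓ 2113:Wed✓ 2114:Thu 2115:Fri 2116:Sun 2117:Mon 2118:Tue✓ 2119:Wed✓ 2120:Fri 2121:Sat 2122:Sun 2123:Mon 2124:Wed✓ 2125:Thu …(18 more)… 2144:Sun 2145:Mon 2146:Tue✓ 2147:Wed✓ 2148:Fri 2149:Sat 2150:Sun 2151:Mon 2152:Wed✓ 2153:Thu 2154:Fri 2155:Sat 2156:Mon 2157:Tue✓ 2158:Wed✓
Years with five Wednesdays: 2112, 2113, 2118, 2119, 2124, 2129, 2130, 2135, 2140, 2141, 2146, 2147, 2152, 2157, 2158 → 15.

15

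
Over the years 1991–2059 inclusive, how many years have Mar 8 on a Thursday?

Track Mar 8's weekday year by year (advancing +1, or +2 across a Feb 29):
  1991: Fri  1992: Sun (+2)  1993: Mon (+1)  1994: Tue (+1)  1995: Wed (+1)
  1996: Fri (+2)  1997: Sat (+1)  1998: Sun (+1)  1999: Mon (+1)  2000: Wed (+2)
  2001: Thu (+1) ✓  2002: Fri (+1)  2003: Sat (+1)  2004: Mon (+2)  … (41 more years) …
  2046: Thu (+1) ✓  2047: Fri (+1)  2048: Sun (+2)  2049: Mon (+1)  2050: Tue (+1)
  2051: Wed (+1)  2052: Fri (+2)  2053: Sat (+1)  2054: Sun (+1)  2055: Mon (+1)
  2056: Wed (+2)  2057: Thu (+1) ✓  2058: Fri (+1)  2059: Sat (+1)
Thursday years: 2001, 2007, 2012, 2018, 2029, 2035, 2040, 2046, 2057 — 9 in total.

9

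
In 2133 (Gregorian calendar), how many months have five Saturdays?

A month of length L has five Saturdays iff its first Saturday is on day ≤ L−28 (so day 1–3 in a 31-day month, 1–2 in a 30-day month, day 1 in a leap February).
Checking each month of 2133: Jan starts Thu (31d) ✓; Feb starts Sun (28d); Mar starts Sun (31d); Apr starts Wed (30d); May starts Fri (31d) ✓; Jun starts Mon (30d); Jul starts Wed (31d); Aug starts Sat (31d) ✓; Sep starts Tue (30d); Oct starts Thu (31d) ✓; Nov starts Sun (30d); Dec starts Tue (31d).
Five-Saturday months: January, May, August, October → 4.

4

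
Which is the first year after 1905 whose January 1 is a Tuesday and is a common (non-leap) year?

1907

Jan 1 advances by 2 weekdays after a leap year and by 1 after a common year.
1905: Jan 1 is Sunday.
1906: Monday
1907: Tuesday
1907 begins on a Tuesday and is a common year.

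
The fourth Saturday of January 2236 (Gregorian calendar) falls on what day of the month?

23

January 1, 2236 is a Friday, so the first Saturday is the 2nd.
The fourth Saturday is 2 + 21 = 23.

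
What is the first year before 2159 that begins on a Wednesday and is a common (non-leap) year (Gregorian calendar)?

Jan 1 advances by 2 weekdays after a leap year and by 1 after a common year.
2159: Jan 1 is Monday.
2158: Sunday
2157: Saturday
2156: Thursday (leap)
2155: Wednesday
2155 begins on a Wednesday and is a common year.

2155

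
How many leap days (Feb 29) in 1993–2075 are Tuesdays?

Leap years in 1993–2075: 20 of them.
Feb 29 weekday advances by 5 (mod 7) from one leap year to the next four years later (or differs when a century non-leap intervenes).
Leap-day weekdays: 1996:Thu 2000:Tue✓ 2004:Sun 2008:Fri 2012:Wed 2016:Mon 2020:Sat 2024:Thu 2028:Tue✓ 2032:Sun 2036:Fri 2040:Wed 2044:Mon 2048:Sat 2052:Thu 2056:Tue✓ 2060:Sun 2064:Fri 2068:Wed 2072:Mon
Tuesday: 2000, 2028, 2056 → 3.

3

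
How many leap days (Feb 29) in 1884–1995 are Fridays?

Leap years in 1884–1995: 27 of them.
Feb 29 weekday advances by 5 (mod 7) from one leap year to the next four years later (or differs when a century non-leap intervenes).
Leap-day weekdays: 1884:Fri✓ 1888:Wed 1892:Mon 1896:Sat 1904:Mon 1908:Sat 1912:Thu 1916:Tue 1920:Sun 1924:Fri✓ 1928:Wed 1932:Mon 1936:Sat 1940:Thu 1944:Tue 1948:Sun 1952:Fri✓ 1956:Wed 1960:Mon 1964:Sat 1968:Thu 1972:Tue 1976:Sun 1980:Fri✓ 1984:Wed 1988:Mon 1992:Sat
Friday: 1884, 1924, 1952, 1980 → 4.

4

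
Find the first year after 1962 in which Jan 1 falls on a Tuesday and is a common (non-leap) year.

Jan 1 advances by 2 weekdays after a leap year and by 1 after a common year.
1962: Jan 1 is Monday.
1963: Tuesday
1963 begins on a Tuesday and is a common year.

1963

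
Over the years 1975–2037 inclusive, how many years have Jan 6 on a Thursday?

9

Track Jan 6's weekday year by year (advancing +1, or +2 across a Feb 29):
  1975: Mon  1976: Tue (+1)  1977: Thu (+2) ✓  1978: Fri (+1)  1979: Sat (+1)
  1980: Sun (+1)  1981: Tue (+2)  1982: Wed (+1)  1983: Thu (+1) ✓  1984: Fri (+1)
  1985: Sun (+2)  1986: Mon (+1)  1987: Tue (+1)  1988: Wed (+1)  … (35 more years) …
  2024: Sat (+1)  2025: Mon (+2)  2026: Tue (+1)  2027: Wed (+1)  2028: Thu (+1) ✓
  2029: Sat (+2)  2030: Sun (+1)  2031: Mon (+1)  2032: Tue (+1)  2033: Thu (+2) ✓
  2034: Fri (+1)  2035: Sat (+1)  2036: Sun (+1)  2037: Tue (+2)
Thursday years: 1977, 1983, 1994, 2000, 2005, 2011, 2022, 2028, 2033 — 9 in total.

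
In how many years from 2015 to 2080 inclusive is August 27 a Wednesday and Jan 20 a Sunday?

Check each year's weekday for August 27 and Jan 20:
  2015: Thu/Tue  2016: Sat/Wed  2017: Sun/Fri  2018: Mon/Sat  2019: Tue/Sun  2020: Thu/Mon  2021: Fri/Wed  2022: Sat/Thu  2023: Sun/Fri  2024: Tue/Sat  2025: Wed/Mon  2026: Thu/Tue  2027: Fri/Wed  2028: Sun/Thu  …(38 more)…  2067: Sat/Thu  2068: Mon/Fri  2069: Tue/Sun  2070: Wed/Mon  2071: Thu/Tue  2072: Sat/Wed  2073: Sun/Fri  2074: Mon/Sat  2075: Tue/Sun  2076: Thu/Mon  2077: Fri/Wed  2078: Sat/Thu  2079: Sun/Fri  2080: Tue/Sat
Both conditions hold in: 2036, 2064 — 2.

2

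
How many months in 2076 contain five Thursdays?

5

A month of length L has five Thursdays iff its first Thursday is on day ≤ L−28 (so day 1–3 in a 31-day month, 1–2 in a 30-day month, day 1 in a leap February).
Checking each month of 2076: Jan starts Wed (31d) ✓; Feb starts Sat (29d); Mar starts Sun (31d); Apr starts Wed (30d) ✓; May starts Fri (31d); Jun starts Mon (30d); Jul starts Wed (31d) ✓; Aug starts Sat (31d); Sep starts Tue (30d); Oct starts Thu (31d) ✓; Nov starts Sun (30d); Dec starts Tue (31d) ✓.
Five-Thursday months: January, April, July, October, December → 5.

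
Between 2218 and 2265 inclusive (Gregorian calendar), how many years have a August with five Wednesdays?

August has 31 days; it has five Wednesdays when Wednesday falls among the first (month-length − 28) days — i.e. when August 1 is one of Wednesday/Tuesday/Monday.
August 1 by year: 2218:Sat 2219:Sun 2220:Tue✓ 2221:Wed✓ 2222:Thu 2223:Fri 2224:Sun 2225:Mon✓ 2226:Tue✓ 2227:Wed✓ 2228:Fri 2229:Sat 2230:Sun 2231:Mon✓ 2232:Wed✓ …(18 more)… 2251:Fri 2252:Sun 2253:Mon✓ 2254:Tue✓ 2255:Wed✓ 2256:Fri 2257:Sat 2258:Sun 2259:Mon✓ 2260:Wed✓ 2261:Thu 2262:Fri 2263:Sat 2264:Mon✓ 2265:Tue✓
Years with five Wednesdays: 2220, 2221, 2225, 2226, 2227, 2231, 2232, 2236, 2237, 2238, 2242, 2243, 2248, 2249, 2253, 2254, 2255, 2259, 2260, 2264, 2265 → 21.

21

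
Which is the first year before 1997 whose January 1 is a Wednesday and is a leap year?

Jan 1 advances by 2 weekdays after a leap year and by 1 after a common year.
1997: Jan 1 is Wednesday.
1996: Monday (leap)
1995: Sunday
1994: Saturday
1993: Friday
1992: Wednesday (leap)
1992 begins on a Wednesday and is a leap year.

1992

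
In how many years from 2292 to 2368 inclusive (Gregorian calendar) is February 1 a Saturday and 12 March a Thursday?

Check each year's weekday for February 1 and 12 March:
  2292: Mon/Sat  2293: Wed/Sun  2294: Thu/Mon  2295: Fri/Tue  2296: Sat/Thu ✓  2297: Mon/Fri  2298: Tue/Sat  2299: Wed/Sun  2300: Thu/Mon  2301: Fri/Tue  2302: Sat/Wed  2303: Sun/Thu  2304: Mon/Sat  2305: Wed/Sun  …(49 more)…  2355: Tue/Sat  2356: Wed/Mon  2357: Fri/Tue  2358: Sat/Wed  2359: Sun/Thu  2360: Mon/Sat  2361: Wed/Sun  2362: Thu/Mon  2363: Fri/Tue  2364: Sat/Thu ✓  2365: Mon/Fri  2366: Tue/Sat  2367: Wed/Sun  2368: Thu/Tue
Both conditions hold in: 2296, 2308, 2336, 2364 — 4.

4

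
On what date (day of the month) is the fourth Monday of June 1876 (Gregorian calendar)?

26

June 1, 1876 is a Thursday, so the first Monday is the 5th.
The fourth Monday is 5 + 21 = 26.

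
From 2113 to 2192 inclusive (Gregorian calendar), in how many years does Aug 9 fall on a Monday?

Track Aug 9's weekday year by year (advancing +1, or +2 across a Feb 29):
  2113: Wed  2114: Thu (+1)  2115: Fri (+1)  2116: Sun (+2)  2117: Mon (+1) ✓
  2118: Tue (+1)  2119: Wed (+1)  2120: Fri (+2)  2121: Sat (+1)  2122: Sun (+1)
  2123: Mon (+1) ✓  2124: Wed (+2)  2125: Thu (+1)  2126: Fri (+1)  … (52 more years) …
  2179: Mon (+1) ✓  2180: Wed (+2)  2181: Thu (+1)  2182: Fri (+1)  2183: Sat (+1)
  2184: Mon (+2) ✓  2185: Tue (+1)  2186: Wed (+1)  2187: Thu (+1)  2188: Sat (+2)
  2189: Sun (+1)  2190: Mon (+1) ✓  2191: Tue (+1)  2192: Thu (+2)
Monday years: 2117, 2123, 2128, 2134, 2145, 2151, 2156, 2162, 2173, 2179, 2184, 2190 — 12 in total.

12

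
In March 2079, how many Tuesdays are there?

4

March 2079 has 31 days and begins on Wednesday.
The first Tuesday is March 7.
Tuesdays fall on 7, 14, 21, 28 — that's 4.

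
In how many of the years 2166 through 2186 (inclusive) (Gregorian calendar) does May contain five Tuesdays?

May has 31 days; it has five Tuesdays when Tuesday falls among the first (month-length − 28) days — i.e. when May 1 is one of Tuesday/Monday/Sunday.
May 1 by year: 2166:Thu 2167:Fri 2168:Sun✓ 2169:Mon✓ 2170:Tue✓ 2171:Wed 2172:Fri 2173:Sat 2174:Sun✓ 2175:Mon✓ 2176:Wed 2177:Thu 2178:Fri 2179:Sat 2180:Mon✓ 2181:Tue✓ 2182:Wed 2183:Thu 2184:Sat 2185:Sun✓ 2186:Mon✓
Years with five Tuesdays: 2168, 2169, 2170, 2174, 2175, 2180, 2181, 2185, 2186 → 9.

9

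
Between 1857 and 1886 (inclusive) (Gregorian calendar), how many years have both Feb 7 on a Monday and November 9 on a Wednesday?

Check each year's weekday for Feb 7 and November 9:
  1857: Sat/Mon  1858: Sun/Tue  1859: Mon/Wed ✓  1860: Tue/Fri  1861: Thu/Sat  1862: Fri/Sun  1863: Sat/Mon  1864: Sun/Wed  1865: Tue/Thu  1866: Wed/Fri  1867: Thu/Sat  1868: Fri/Mon  1869: Sun/Tue  1870: Mon/Wed ✓  1871: Tue/Thu  1872: Wed/Sat  1873: Fri/Sun  1874: Sat/Mon  1875: Sun/Tue  1876: Mon/Thu  1877: Wed/Fri  1878: Thu/Sat  1879: Fri/Sun  1880: Sat/Tue  1881: Mon/Wed ✓  1882: Tue/Thu  1883: Wed/Fri  1884: Thu/Sun  1885: Sat/Mon  1886: Sun/Tue
Both conditions hold in: 1859, 1870, 1881 — 3.

3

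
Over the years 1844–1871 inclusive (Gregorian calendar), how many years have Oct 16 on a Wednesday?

Track Oct 16's weekday year by year (advancing +1, or +2 across a Feb 29):
  1844: Wed ✓  1845: Thu (+1)  1846: Fri (+1)  1847: Sat (+1)  1848: Mon (+2)
  1849: Tue (+1)  1850: Wed (+1) ✓  1851: Thu (+1)  1852: Sat (+2)  1853: Sun (+1)
  1854: Mon (+1)  1855: Tue (+1)  1856: Thu (+2)  1857: Fri (+1)  1858: Sat (+1)
  1859: Sun (+1)  1860: Tue (+2)  1861: Wed (+1) ✓  1862: Thu (+1)  1863: Fri (+1)
  1864: Sun (+2)  1865: Mon (+1)  1866: Tue (+1)  1867: Wed (+1) ✓  1868: Fri (+2)
  1869: Sat (+1)  1870: Sun (+1)  1871: Mon (+1)
Wednesday years: 1844, 1850, 1861, 1867 — 4 in total.

4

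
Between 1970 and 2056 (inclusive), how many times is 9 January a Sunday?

Track 9 January's weekday year by year (advancing +1, or +2 across a Feb 29):
  1970: Fri  1971: Sat (+1)  1972: Sun (+1) ✓  1973: Tue (+2)  1974: Wed (+1)
  1975: Thu (+1)  1976: Fri (+1)  1977: Sun (+2) ✓  1978: Mon (+1)  1979: Tue (+1)
  1980: Wed (+1)  1981: Fri (+2)  1982: Sat (+1)  1983: Sun (+1) ✓  … (59 more years) …
  2043: Fri (+1)  2044: Sat (+1)  2045: Mon (+2)  2046: Tue (+1)  2047: Wed (+1)
  2048: Thu (+1)  2049: Sat (+2)  2050: Sun (+1) ✓  2051: Mon (+1)  2052: Tue (+1)
  2053: Thu (+2)  2054: Fri (+1)  2055: Sat (+1)  2056: Sun (+1) ✓
Sunday years: 1972, 1977, 1983, 1994, 2000, 2005, 2011, 2022, 2028, 2033, 2039, 2050, 2056 — 13 in total.

13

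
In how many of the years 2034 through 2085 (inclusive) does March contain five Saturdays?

March has 31 days; it has five Saturdays when Saturday falls among the first (month-length − 28) days — i.e. when March 1 is one of Saturday/Friday/Thursday.
March 1 by year: 2034:Wed 2035:Thu✓ 2036:Sat✓ 2037:Sun 2038:Mon 2039:Tue 2040:Thu✓ 2041:Fri✓ 2042:Sat✓ 2043:Sun 2044:Tue 2045:Wed 2046:Thu✓ 2047:Fri✓ 2048:Sun …(22 more)… 2071:Sun 2072:Tue 2073:Wed 2074:Thu✓ 2075:Fri✓ 2076:Sun 2077:Mon 2078:Tue 2079:Wed 2080:Fri✓ 2081:Sat✓ 2082:Sun 2083:Mon 2084:Wed 2085:Thu✓
Years with five Saturdays: 2035, 2036, 2040, 2041, 2042, 2046, 2047, 2052, 2053, 2057, 2058, 2059, 2063, 2064, 2068, 2069, 2070, 2074, 2075, 2080, 2081, 2085 → 22.

22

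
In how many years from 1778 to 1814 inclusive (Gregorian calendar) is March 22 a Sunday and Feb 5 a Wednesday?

Check each year's weekday for March 22 and Feb 5:
  1778: Sun/Thu  1779: Mon/Fri  1780: Wed/Sat  1781: Thu/Mon  1782: Fri/Tue  1783: Sat/Wed  1784: Mon/Thu  1785: Tue/Sat  1786: Wed/Sun  1787: Thu/Mon  1788: Sat/Tue  1789: Sun/Thu  1790: Mon/Fri  1791: Tue/Sat  …(9 more)…  1801: Sun/Thu  1802: Mon/Fri  1803: Tue/Sat  1804: Thu/Sun  1805: Fri/Tue  1806: Sat/Wed  1807: Sun/Thu  1808: Tue/Fri  1809: Wed/Sun  1810: Thu/Mon  1811: Fri/Tue  1812: Sun/Wed ✓  1813: Mon/Fri  1814: Tue/Sat
Both conditions hold in: 1812 — 1.

1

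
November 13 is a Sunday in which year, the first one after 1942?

1949

From one year to the next, a fixed date's weekday advances by 1, or by 2 when a Feb 29 lies between the two dates.
1942: November 13 is Friday.
1943: Saturday (+1)
1944: Monday (+2)
1945: Tuesday (+1)
1946: Wednesday (+1)
1947: Thursday (+1)
1948: Saturday (+2)
1949: Sunday (+1)
November 13 falls on a Sunday in 1949.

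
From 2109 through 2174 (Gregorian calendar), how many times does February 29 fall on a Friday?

2

Leap years in 2109–2174: 16 of them.
Feb 29 weekday advances by 5 (mod 7) from one leap year to the next four years later (or differs when a century non-leap intervenes).
Leap-day weekdays: 2112:Mon 2116:Sat 2120:Thu 2124:Tue 2128:Sun 2132:Fri✓ 2136:Wed 2140:Mon 2144:Sat 2148:Thu 2152:Tue 2156:Sun 2160:Fri✓ 2164:Wed 2168:Mon 2172:Sat
Friday: 2132, 2160 → 2.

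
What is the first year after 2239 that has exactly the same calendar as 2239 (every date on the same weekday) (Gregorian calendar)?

Two years share a calendar iff Jan 1 falls on the same weekday and both are leap or both are common. 2239: Jan 1 is Tuesday, common year.
2240: Jan 1 Wednesday, leap
2241: Jan 1 Friday, common
2242: Jan 1 Saturday, common
2243: Jan 1 Sunday, common
2244: Jan 1 Monday, leap
2245: Jan 1 Wednesday, common
2246: Jan 1 Thursday, common
2247: Jan 1 Friday, common
2248: Jan 1 Saturday, leap
2249: Jan 1 Monday, common
2250: Jan 1 Tuesday, common
2250 matches on both conditions.

2250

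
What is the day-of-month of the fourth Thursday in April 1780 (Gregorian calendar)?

April 1, 1780 is a Saturday, so the first Thursday is the 6th.
The fourth Thursday is 6 + 21 = 27.

27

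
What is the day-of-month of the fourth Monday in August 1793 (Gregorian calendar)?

August 1, 1793 is a Thursday, so the first Monday is the 5th.
The fourth Monday is 5 + 21 = 26.

26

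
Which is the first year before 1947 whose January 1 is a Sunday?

Jan 1 advances by 2 weekdays after a leap year and by 1 after a common year.
1947: Jan 1 is Wednesday.
1946: Tuesday
1945: Monday
1944: Saturday (leap)
1943: Friday
1942: Thursday
1941: Wednesday
1940: Monday (leap)
1939: Sunday
1939 begins on a Sunday

1939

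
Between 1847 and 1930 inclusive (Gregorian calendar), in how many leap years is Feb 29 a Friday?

Leap years in 1847–1930: 20 of them.
Feb 29 weekday advances by 5 (mod 7) from one leap year to the next four years later (or differs when a century non-leap intervenes).
Leap-day weekdays: 1848:Tue 1852:Sun 1856:Fri✓ 1860:Wed 1864:Mon 1868:Sat 1872:Thu 1876:Tue 1880:Sun 1884:Fri✓ 1888:Wed 1892:Mon 1896:Sat 1904:Mon 1908:Sat 1912:Thu 1916:Tue 1920:Sun 1924:Fri✓ 1928:Wed
Friday: 1856, 1884, 1924 → 3.

3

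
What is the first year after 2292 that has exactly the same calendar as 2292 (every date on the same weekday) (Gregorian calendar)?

2304

Two years share a calendar iff Jan 1 falls on the same weekday and both are leap or both are common. 2292: Jan 1 is Friday, leap year.
2293: Jan 1 Sunday, common
2294: Jan 1 Monday, common
2295: Jan 1 Tuesday, common
2296: Jan 1 Wednesday, leap
2297: Jan 1 Friday, common
2298: Jan 1 Saturday, common
2299: Jan 1 Sunday, common
2300: Jan 1 Monday, common
2301: Jan 1 Tuesday, common
2302: Jan 1 Wednesday, common
2303: Jan 1 Thursday, common
2304: Jan 1 Friday, leap
2304 matches on both conditions.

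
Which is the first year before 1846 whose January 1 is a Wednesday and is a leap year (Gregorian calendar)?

1840

Jan 1 advances by 2 weekdays after a leap year and by 1 after a common year.
1846: Jan 1 is Thursday.
1845: Wednesday
1844: Monday (leap)
1843: Sunday
1842: Saturday
1841: Friday
1840: Wednesday (leap)
1840 begins on a Wednesday and is a leap year.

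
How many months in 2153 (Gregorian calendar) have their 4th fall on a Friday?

Check the 4th of each month of 2153: Jan 4: Thu, Feb 4: Sun, Mar 4: Sun, Apr 4: Wed, May 4: Fri, Jun 4: Mon, Jul 4: Wed, Aug 4: Sat, Sep 4: Tue, Oct 4: Thu, Nov 4: Sun, Dec 4: Tue.
Friday occurs in May — 1 month.

1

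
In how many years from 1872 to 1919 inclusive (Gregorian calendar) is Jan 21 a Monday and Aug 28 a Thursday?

Check each year's weekday for Jan 21 and Aug 28:
  1872: Sun/Wed  1873: Tue/Thu  1874: Wed/Fri  1875: Thu/Sat  1876: Fri/Mon  1877: Sun/Tue  1878: Mon/Wed  1879: Tue/Thu  1880: Wed/Sat  1881: Fri/Sun  1882: Sat/Mon  1883: Sun/Tue  1884: Mon/Thu ✓  1885: Wed/Fri  …(20 more)…  1906: Sun/Tue  1907: Mon/Wed  1908: Tue/Fri  1909: Thu/Sat  1910: Fri/Sun  1911: Sat/Mon  1912: Sun/Wed  1913: Tue/Thu  1914: Wed/Fri  1915: Thu/Sat  1916: Fri/Mon  1917: Sun/Tue  1918: Mon/Wed  1919: Tue/Thu
Both conditions hold in: 1884 — 1.

1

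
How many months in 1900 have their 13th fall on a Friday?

Check the 13th of each month of 1900: Jan 13: Sat, Feb 13: Tue, Mar 13: Tue, Apr 13: Fri, May 13: Sun, Jun 13: Wed, Jul 13: Fri, Aug 13: Mon, Sep 13: Thu, Oct 13: Sat, Nov 13: Tue, Dec 13: Thu.
Friday occurs in April, July — 2 months.

2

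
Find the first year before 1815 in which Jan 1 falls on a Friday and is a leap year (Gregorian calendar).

1808

Jan 1 advances by 2 weekdays after a leap year and by 1 after a common year.
1815: Jan 1 is Sunday.
1814: Saturday
1813: Friday
1812: Wednesday (leap)
1811: Tuesday
1810: Monday
1809: Sunday
1808: Friday (leap)
1808 begins on a Friday and is a leap year.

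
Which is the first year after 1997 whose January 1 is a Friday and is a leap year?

Jan 1 advances by 2 weekdays after a leap year and by 1 after a common year.
1997: Jan 1 is Wednesday.
1998: Thursday
1999: Friday
2000: Saturday (leap)
2001: Monday
2002: Tuesday
2003: Wednesday
2004: Thursday (leap)
2005: Saturday
2006: Sunday
2007: Monday
2008: Tuesday (leap)
2009: Thursday
2010: Friday
2011: Saturday
2012: Sunday (leap)
2013: Tuesday
2014: Wednesday
2015: Thursday
2016: Friday (leap)
2016 begins on a Friday and is a leap year.

2016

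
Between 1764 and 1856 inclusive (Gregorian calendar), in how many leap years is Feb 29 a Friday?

Leap years in 1764–1856: 23 of them.
Feb 29 weekday advances by 5 (mod 7) from one leap year to the next four years later (or differs when a century non-leap intervenes).
Leap-day weekdays: 1764:Wed 1768:Mon 1772:Sat 1776:Thu 1780:Tue 1784:Sun 1788:Fri✓ 1792:Wed 1796:Mon 1804:Wed 1808:Mon 1812:Sat 1816:Thu 1820:Tue 1824:Sun 1828:Fri✓ 1832:Wed 1836:Mon 1840:Sat 1844:Thu 1848:Tue 1852:Sun 1856:Fri✓
Friday: 1788, 1828, 1856 → 3.

3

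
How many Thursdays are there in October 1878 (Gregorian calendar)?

5

October 1878 has 31 days and begins on Tuesday.
The first Thursday is October 3.
Thursdays fall on 3, 10, 17, 24, 31 — that's 5.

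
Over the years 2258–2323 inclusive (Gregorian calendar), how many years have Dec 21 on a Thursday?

Track Dec 21's weekday year by year (advancing +1, or +2 across a Feb 29):
  2258: Tue  2259: Wed (+1)  2260: Fri (+2)  2261: Sat (+1)  2262: Sun (+1)
  2263: Mon (+1)  2264: Wed (+2)  2265: Thu (+1) ✓  2266: Fri (+1)  2267: Sat (+1)
  2268: Mon (+2)  2269: Tue (+1)  2270: Wed (+1)  2271: Thu (+1) ✓  … (38 more years) …
  2310: Wed (+1)  2311: Thu (+1) ✓  2312: Sat (+2)  2313: Sun (+1)  2314: Mon (+1)
  2315: Tue (+1)  2316: Thu (+2) ✓  2317: Fri (+1)  2318: Sat (+1)  2319: Sun (+1)
  2320: Tue (+2)  2321: Wed (+1)  2322: Thu (+1) ✓  2323: Fri (+1)
Thursday years: 2265, 2271, 2276, 2282, 2293, 2299, 2305, 2311, 2316, 2322 — 10 in total.

10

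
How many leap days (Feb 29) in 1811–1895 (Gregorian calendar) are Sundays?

Leap years in 1811–1895: 21 of them.
Feb 29 weekday advances by 5 (mod 7) from one leap year to the next four years later (or differs when a century non-leap intervenes).
Leap-day weekdays: 1812:Sat 1816:Thu 1820:Tue 1824:Sun✓ 1828:Fri 1832:Wed 1836:Mon 1840:Sat 1844:Thu 1848:Tue 1852:Sun✓ 1856:Fri 1860:Wed 1864:Mon 1868:Sat 1872:Thu 1876:Tue 1880:Sun✓ 1884:Fri 1888:Wed 1892:Mon
Sunday: 1824, 1852, 1880 → 3.

3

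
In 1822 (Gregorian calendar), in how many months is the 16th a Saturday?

3

Check the 16th of each month of 1822: Jan 16: Wed, Feb 16: Sat, Mar 16: Sat, Apr 16: Tue, May 16: Thu, Jun 16: Sun, Jul 16: Tue, Aug 16: Fri, Sep 16: Mon, Oct 16: Wed, Nov 16: Sat, Dec 16: Mon.
Saturday occurs in February, March, November — 3 months.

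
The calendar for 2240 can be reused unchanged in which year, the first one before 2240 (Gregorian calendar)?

Two years share a calendar iff Jan 1 falls on the same weekday and both are leap or both are common. 2240: Jan 1 is Wednesday, leap year.
2239: Jan 1 Tuesday, common
2238: Jan 1 Monday, common
2237: Jan 1 Sunday, common
2236: Jan 1 Friday, leap
2235: Jan 1 Thursday, common
2234: Jan 1 Wednesday, common
2233: Jan 1 Tuesday, common
2232: Jan 1 Sunday, leap
2231: Jan 1 Saturday, common
2230: Jan 1 Friday, common
2229: Jan 1 Thursday, common
2228: Jan 1 Tuesday, leap
2227: Jan 1 Monday, common
2226: Jan 1 Sunday, common
2225: Jan 1 Saturday, common
2224: Jan 1 Thursday, leap
2223: Jan 1 Wednesday, common
2222: Jan 1 Tuesday, common
2221: Jan 1 Monday, common
2220: Jan 1 Saturday, leap
2219: Jan 1 Friday, common
2218: Jan 1 Thursday, common
2217: Jan 1 Wednesday, common
2216: Jan 1 Monday, leap
2215: Jan 1 Sunday, common
2214: Jan 1 Saturday, common
2213: Jan 1 Friday, common
2212: Jan 1 Wednesday, leap
2212 matches on both conditions.

2212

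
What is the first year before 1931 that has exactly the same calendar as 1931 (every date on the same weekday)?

Two years share a calendar iff Jan 1 falls on the same weekday and both are leap or both are common. 1931: Jan 1 is Thursday, common year.
1930: Jan 1 Wednesday, common
1929: Jan 1 Tuesday, common
1928: Jan 1 Sunday, leap
1927: Jan 1 Saturday, common
1926: Jan 1 Friday, common
1925: Jan 1 Thursday, common
1925 matches on both conditions.

1925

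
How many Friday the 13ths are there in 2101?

1

Check the 13th of each month of 2101: Jan 13: Thu, Feb 13: Sun, Mar 13: Sun, Apr 13: Wed, May 13: Fri, Jun 13: Mon, Jul 13: Wed, Aug 13: Sat, Sep 13: Tue, Oct 13: Thu, Nov 13: Sun, Dec 13: Tue.
Friday occurs in May — 1 month.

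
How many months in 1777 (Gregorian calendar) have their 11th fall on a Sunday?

Check the 11th of each month of 1777: Jan 11: Sat, Feb 11: Tue, Mar 11: Tue, Apr 11: Fri, May 11: Sun, Jun 11: Wed, Jul 11: Fri, Aug 11: Mon, Sep 11: Thu, Oct 11: Sat, Nov 11: Tue, Dec 11: Thu.
Sunday occurs in May — 1 month.

1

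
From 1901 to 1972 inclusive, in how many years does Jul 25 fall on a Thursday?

Track Jul 25's weekday year by year (advancing +1, or +2 across a Feb 29):
  1901: Thu ✓  1902: Fri (+1)  1903: Sat (+1)  1904: Mon (+2)  1905: Tue (+1)
  1906: Wed (+1)  1907: Thu (+1) ✓  1908: Sat (+2)  1909: Sun (+1)  1910: Mon (+1)
  1911: Tue (+1)  1912: Thu (+2) ✓  1913: Fri (+1)  1914: Sat (+1)  … (44 more years) …
  1959: Sat (+1)  1960: Mon (+2)  1961: Tue (+1)  1962: Wed (+1)  1963: Thu (+1) ✓
  1964: Sat (+2)  1965: Sun (+1)  1966: Mon (+1)  1967: Tue (+1)  1968: Thu (+2) ✓
  1969: Fri (+1)  1970: Sat (+1)  1971: Sun (+1)  1972: Tue (+2)
Thursday years: 1901, 1907, 1912, 1918, 1929, 1935, 1940, 1946, 1957, 1963, 1968 — 11 in total.

11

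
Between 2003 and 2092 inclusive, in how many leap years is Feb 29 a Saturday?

Leap years in 2003–2092: 23 of them.
Feb 29 weekday advances by 5 (mod 7) from one leap year to the next four years later (or differs when a century non-leap intervenes).
Leap-day weekdays: 2004:Sun 2008:Fri 2012:Wed 2016:Mon 2020:Sat✓ 2024:Thu 2028:Tue 2032:Sun 2036:Fri 2040:Wed 2044:Mon 2048:Sat✓ 2052:Thu 2056:Tue 2060:Sun 2064:Fri 2068:Wed 2072:Mon 2076:Sat✓ 2080:Thu 2084:Tue 2088:Sun 2092:Fri
Saturday: 2020, 2048, 2076 → 3.

3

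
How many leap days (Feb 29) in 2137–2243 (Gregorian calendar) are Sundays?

Leap years in 2137–2243: 25 of them.
Feb 29 weekday advances by 5 (mod 7) from one leap year to the next four years later (or differs when a century non-leap intervenes).
Leap-day weekdays: 2140:Mon 2144:Sat 2148:Thu 2152:Tue 2156:Sun✓ 2160:Fri 2164:Wed 2168:Mon 2172:Sat 2176:Thu 2180:Tue 2184:Sun✓ 2188:Fri 2192:Wed 2196:Mon 2204:Wed 2208:Mon 2212:Sat 2216:Thu 2220:Tue 2224:Sun✓ 2228:Fri 2232:Wed 2236:Mon 2240:Sat
Sunday: 2156, 2184, 2224 → 3.

3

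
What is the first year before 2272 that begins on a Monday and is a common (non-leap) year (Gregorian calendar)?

Jan 1 advances by 2 weekdays after a leap year and by 1 after a common year.
2272: Jan 1 is Monday (leap).
2271: Sunday
2270: Saturday
2269: Friday
2268: Wednesday (leap)
2267: Tuesday
2266: Monday
2266 begins on a Monday and is a common year.

2266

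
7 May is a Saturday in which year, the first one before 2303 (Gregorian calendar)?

2298

From one year to the next, a fixed date's weekday advances by 1, or by 2 when a Feb 29 lies between the two dates.
2303: May 7 is Thursday.
2302: Wednesday (−1)
2301: Tuesday (−1)
2300: Monday (−1)
2299: Sunday (−1)
2298: Saturday (−1)
7 May falls on a Saturday in 2298.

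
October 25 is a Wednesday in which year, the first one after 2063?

2073

From one year to the next, a fixed date's weekday advances by 1, or by 2 when a Feb 29 lies between the two dates.
2063: October 25 is Thursday.
2064: Saturday (+2)
2065: Sunday (+1)
2066: Monday (+1)
2067: Tuesday (+1)
2068: Thursday (+2)
2069: Friday (+1)
2070: Saturday (+1)
2071: Sunday (+1)
2072: Tuesday (+2)
2073: Wednesday (+1)
October 25 falls on a Wednesday in 2073.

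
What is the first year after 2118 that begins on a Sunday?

2119

Jan 1 advances by 2 weekdays after a leap year and by 1 after a common year.
2118: Jan 1 is Saturday.
2119: Sunday
2119 begins on a Sunday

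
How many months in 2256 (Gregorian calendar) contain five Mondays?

4

A month of length L has five Mondays iff its first Monday is on day ≤ L−28 (so day 1–3 in a 31-day month, 1–2 in a 30-day month, day 1 in a leap February).
Checking each month of 2256: Jan starts Tue (31d); Feb starts Fri (29d); Mar starts Sat (31d) ✓; Apr starts Tue (30d); May starts Thu (31d); Jun starts Sun (30d) ✓; Jul starts Tue (31d); Aug starts Fri (31d); Sep starts Mon (30d) ✓; Oct starts Wed (31d); Nov starts Sat (30d); Dec starts Mon (31d) ✓.
Five-Monday months: March, June, September, December → 4.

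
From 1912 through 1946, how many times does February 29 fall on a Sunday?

1

Leap years in 1912–1946: 9 of them.
Feb 29 weekday advances by 5 (mod 7) from one leap year to the next four years later (or differs when a century non-leap intervenes).
Leap-day weekdays: 1912:Thu 1916:Tue 1920:Sun✓ 1924:Fri 1928:Wed 1932:Mon 1936:Sat 1940:Thu 1944:Tue
Sunday: 1920 → 1.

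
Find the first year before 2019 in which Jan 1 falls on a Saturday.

Jan 1 advances by 2 weekdays after a leap year and by 1 after a common year.
2019: Jan 1 is Tuesday.
2018: Monday
2017: Sunday
2016: Friday (leap)
2015: Thursday
2014: Wednesday
2013: Tuesday
2012: Sunday (leap)
2011: Saturday
2011 begins on a Saturday

2011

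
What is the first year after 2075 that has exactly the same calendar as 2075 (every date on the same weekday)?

2086

Two years share a calendar iff Jan 1 falls on the same weekday and both are leap or both are common. 2075: Jan 1 is Tuesday, common year.
2076: Jan 1 Wednesday, leap
2077: Jan 1 Friday, common
2078: Jan 1 Saturday, common
2079: Jan 1 Sunday, common
2080: Jan 1 Monday, leap
2081: Jan 1 Wednesday, common
2082: Jan 1 Thursday, common
2083: Jan 1 Friday, common
2084: Jan 1 Saturday, leap
2085: Jan 1 Monday, common
2086: Jan 1 Tuesday, common
2086 matches on both conditions.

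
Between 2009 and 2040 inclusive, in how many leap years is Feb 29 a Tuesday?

1

Leap years in 2009–2040: 8 of them.
Feb 29 weekday advances by 5 (mod 7) from one leap year to the next four years later (or differs when a century non-leap intervenes).
Leap-day weekdays: 2012:Wed 2016:Mon 2020:Sat 2024:Thu 2028:Tue✓ 2032:Sun 2036:Fri 2040:Wed
Tuesday: 2028 → 1.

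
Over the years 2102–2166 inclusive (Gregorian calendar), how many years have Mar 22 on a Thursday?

10

Track Mar 22's weekday year by year (advancing +1, or +2 across a Feb 29):
  2102: Wed  2103: Thu (+1) ✓  2104: Sat (+2)  2105: Sun (+1)  2106: Mon (+1)
  2107: Tue (+1)  2108: Thu (+2) ✓  2109: Fri (+1)  2110: Sat (+1)  2111: Sun (+1)
  2112: Tue (+2)  2113: Wed (+1)  2114: Thu (+1) ✓  2115: Fri (+1)  … (37 more years) …
  2153: Thu (+1) ✓  2154: Fri (+1)  2155: Sat (+1)  2156: Mon (+2)  2157: Tue (+1)
  2158: Wed (+1)  2159: Thu (+1) ✓  2160: Sat (+2)  2161: Sun (+1)  2162: Mon (+1)
  2163: Tue (+1)  2164: Thu (+2) ✓  2165: Fri (+1)  2166: Sat (+1)
Thursday years: 2103, 2108, 2114, 2125, 2131, 2136, 2142, 2153, 2159, 2164 — 10 in total.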